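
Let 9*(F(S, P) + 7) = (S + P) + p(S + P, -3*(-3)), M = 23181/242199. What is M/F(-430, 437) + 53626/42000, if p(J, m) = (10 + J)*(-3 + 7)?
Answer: 762131393/565131000 ≈ 1.3486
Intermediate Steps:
p(J, m) = 40 + 4*J (p(J, m) = (10 + J)*4 = 40 + 4*J)
M = 7727/80733 (M = 23181*(1/242199) = 7727/80733 ≈ 0.095711)
F(S, P) = -23/9 + 5*P/9 + 5*S/9 (F(S, P) = -7 + ((S + P) + (40 + 4*(S + P)))/9 = -7 + ((P + S) + (40 + 4*(P + S)))/9 = -7 + ((P + S) + (40 + (4*P + 4*S)))/9 = -7 + ((P + S) + (40 + 4*P + 4*S))/9 = -7 + (40 + 5*P + 5*S)/9 = -7 + (40/9 + 5*P/9 + 5*S/9) = -23/9 + 5*P/9 + 5*S/9)
M/F(-430, 437) + 53626/42000 = 7727/(80733*(-23/9 + (5/9)*437 + (5/9)*(-430))) + 53626/42000 = 7727/(80733*(-23/9 + 2185/9 - 2150/9)) + 53626*(1/42000) = 7727/(80733*(4/3)) + 26813/21000 = (7727/80733)*(¾) + 26813/21000 = 7727/107644 + 26813/21000 = 762131393/565131000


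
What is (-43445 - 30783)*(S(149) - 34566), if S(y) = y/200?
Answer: 128285487407/50 ≈ 2.5657e+9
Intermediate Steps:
S(y) = y/200 (S(y) = y*(1/200) = y/200)
(-43445 - 30783)*(S(149) - 34566) = (-43445 - 30783)*((1/200)*149 - 34566) = -74228*(149/200 - 34566) = -74228*(-6913051/200) = 128285487407/50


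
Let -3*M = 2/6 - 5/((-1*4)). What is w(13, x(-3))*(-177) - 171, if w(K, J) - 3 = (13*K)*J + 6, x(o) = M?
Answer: 168281/12 ≈ 14023.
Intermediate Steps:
M = -19/36 (M = -(2/6 - 5/((-1*4)))/3 = -(2*(1/6) - 5/(-4))/3 = -(1/3 - 5*(-1/4))/3 = -(1/3 + 5/4)/3 = -1/3*19/12 = -19/36 ≈ -0.52778)
x(o) = -19/36
w(K, J) = 9 + 13*J*K (w(K, J) = 3 + ((13*K)*J + 6) = 3 + (13*J*K + 6) = 3 + (6 + 13*J*K) = 9 + 13*J*K)
w(13, x(-3))*(-177) - 171 = (9 + 13*(-19/36)*13)*(-177) - 171 = (9 - 3211/36)*(-177) - 171 = -2887/36*(-177) - 171 = 170333/12 - 171 = 168281/12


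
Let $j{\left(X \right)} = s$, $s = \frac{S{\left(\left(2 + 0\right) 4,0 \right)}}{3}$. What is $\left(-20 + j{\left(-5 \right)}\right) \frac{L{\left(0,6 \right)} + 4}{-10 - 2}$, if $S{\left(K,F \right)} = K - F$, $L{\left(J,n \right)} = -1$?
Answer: $\frac{13}{3} \approx 4.3333$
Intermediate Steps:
$s = \frac{8}{3}$ ($s = \frac{\left(2 + 0\right) 4 - 0}{3} = \left(2 \cdot 4 + 0\right) \frac{1}{3} = \left(8 + 0\right) \frac{1}{3} = 8 \cdot \frac{1}{3} = \frac{8}{3} \approx 2.6667$)
$j{\left(X \right)} = \frac{8}{3}$
$\left(-20 + j{\left(-5 \right)}\right) \frac{L{\left(0,6 \right)} + 4}{-10 - 2} = \left(-20 + \frac{8}{3}\right) \frac{-1 + 4}{-10 - 2} = - \frac{52 \frac{3}{-12}}{3} = - \frac{52 \cdot 3 \left(- \frac{1}{12}\right)}{3} = \left(- \frac{52}{3}\right) \left(- \frac{1}{4}\right) = \frac{13}{3}$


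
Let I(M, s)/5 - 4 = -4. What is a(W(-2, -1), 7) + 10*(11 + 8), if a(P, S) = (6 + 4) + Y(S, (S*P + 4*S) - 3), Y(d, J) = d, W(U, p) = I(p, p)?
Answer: 207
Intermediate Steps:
I(M, s) = 0 (I(M, s) = 20 + 5*(-4) = 20 - 20 = 0)
W(U, p) = 0
a(P, S) = 10 + S (a(P, S) = (6 + 4) + S = 10 + S)
a(W(-2, -1), 7) + 10*(11 + 8) = (10 + 7) + 10*(11 + 8) = 17 + 10*19 = 17 + 190 = 207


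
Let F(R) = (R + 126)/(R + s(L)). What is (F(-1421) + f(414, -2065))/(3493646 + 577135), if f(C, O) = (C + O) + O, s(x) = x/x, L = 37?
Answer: -351695/385367268 ≈ -0.00091262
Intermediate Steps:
s(x) = 1
f(C, O) = C + 2*O
F(R) = (126 + R)/(1 + R) (F(R) = (R + 126)/(R + 1) = (126 + R)/(1 + R))
(F(-1421) + f(414, -2065))/(3493646 + 577135) = ((126 - 1421)/(1 - 1421) + (414 + 2*(-2065)))/(3493646 + 577135) = (-1295/(-1420) + (414 - 4130))/4070781 = (-1/1420*(-1295) - 3716)*(1/4070781) = (259/284 - 3716)*(1/4070781) = -1055085/284*1/4070781 = -351695/385367268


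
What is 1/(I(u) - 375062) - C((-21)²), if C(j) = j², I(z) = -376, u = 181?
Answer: -73015557679/375438 ≈ -1.9448e+5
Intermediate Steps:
1/(I(u) - 375062) - C((-21)²) = 1/(-376 - 375062) - ((-21)²)² = 1/(-375438) - 1*441² = -1/375438 - 1*194481 = -1/375438 - 194481 = -73015557679/375438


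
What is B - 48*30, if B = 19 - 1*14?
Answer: -1435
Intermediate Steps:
B = 5 (B = 19 - 14 = 5)
B - 48*30 = 5 - 48*30 = 5 - 1440 = -1435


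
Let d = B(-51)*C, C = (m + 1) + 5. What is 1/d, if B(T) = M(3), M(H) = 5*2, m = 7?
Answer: 1/130 ≈ 0.0076923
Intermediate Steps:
M(H) = 10
B(T) = 10
C = 13 (C = (7 + 1) + 5 = 8 + 5 = 13)
d = 130 (d = 10*13 = 130)
1/d = 1/130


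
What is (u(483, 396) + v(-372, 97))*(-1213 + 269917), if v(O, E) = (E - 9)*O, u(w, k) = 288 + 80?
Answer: -8697411072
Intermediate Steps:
u(w, k) = 368
v(O, E) = O*(-9 + E) (v(O, E) = (-9 + E)*O = O*(-9 + E))
(u(483, 396) + v(-372, 97))*(-1213 + 269917) = (368 - 372*(-9 + 97))*(-1213 + 269917) = (368 - 372*88)*268704 = (368 - 32736)*268704 = -32368*268704 = -8697411072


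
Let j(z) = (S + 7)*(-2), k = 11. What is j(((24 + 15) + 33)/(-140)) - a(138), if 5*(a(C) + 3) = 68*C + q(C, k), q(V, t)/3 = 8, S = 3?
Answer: -9493/5 ≈ -1898.6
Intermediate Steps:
q(V, t) = 24 (q(V, t) = 3*8 = 24)
a(C) = 9/5 + 68*C/5 (a(C) = -3 + (68*C + 24)/5 = -3 + (24 + 68*C)/5 = -3 + (24/5 + 68*C/5) = 9/5 + 68*C/5)
j(z) = -20 (j(z) = (3 + 7)*(-2) = 10*(-2) = -20)
j(((24 + 15) + 33)/(-140)) - a(138) = -20 - (9/5 + (68/5)*138) = -20 - (9/5 + 9384/5) = -20 - 1*9393/5 = -20 - 9393/5 = -9493/5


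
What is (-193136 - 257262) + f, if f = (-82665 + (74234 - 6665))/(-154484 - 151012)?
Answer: -5733115513/12729 ≈ -4.5040e+5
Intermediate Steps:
f = 629/12729 (f = (-82665 + 67569)/(-305496) = -15096*(-1/305496) = 629/12729 ≈ 0.049415)
(-193136 - 257262) + f = (-193136 - 257262) + 629/12729 = -450398 + 629/12729 = -5733115513/12729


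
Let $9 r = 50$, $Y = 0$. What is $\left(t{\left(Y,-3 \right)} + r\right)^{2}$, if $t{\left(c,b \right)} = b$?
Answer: $\frac{529}{81} \approx 6.5309$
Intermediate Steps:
$r = \frac{50}{9}$ ($r = \frac{1}{9} \cdot 50 = \frac{50}{9} \approx 5.5556$)
$\left(t{\left(Y,-3 \right)} + r\right)^{2} = \left(-3 + \frac{50}{9}\right)^{2} = \left(\frac{23}{9}\right)^{2} = \frac{529}{81}$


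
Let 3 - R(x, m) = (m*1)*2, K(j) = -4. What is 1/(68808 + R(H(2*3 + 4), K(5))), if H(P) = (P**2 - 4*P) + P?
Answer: 1/68819 ≈ 1.4531e-5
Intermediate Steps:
H(P) = P**2 - 3*P
R(x, m) = 3 - 2*m (R(x, m) = 3 - m*1*2 = 3 - m*2 = 3 - 2*m)
1/(68808 + R(H(2*3 + 4), K(5))) = 1/(68808 + (3 - 2*(-4))) = 1/(68808 + (3 + 8)) = 1/(68808 + 11) = 1/68819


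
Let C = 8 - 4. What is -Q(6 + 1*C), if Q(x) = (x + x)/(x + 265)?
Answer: -4/55 ≈ -0.072727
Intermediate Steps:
C = 4
Q(x) = 2*x/(265 + x) (Q(x) = (2*x)/(265 + x) = 2*x/(265 + x))
-Q(6 + 1*C) = -2*(6 + 1*4)/(265 + (6 + 1*4)) = -2*(6 + 4)/(265 + (6 + 4)) = -2*10/(265 + 10) = -2*10/275 = -1*4/55 = -4/55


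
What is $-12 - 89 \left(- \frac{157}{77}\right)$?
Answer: $\frac{13049}{77} \approx 169.47$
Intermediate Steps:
$-12 - 89 \left(- \frac{157}{77}\right) = -12 - 89 \left(\left(-157\right) \frac{1}{77}\right) = -12 - - \frac{13973}{77} = -12 + \frac{13973}{77} = \frac{13049}{77}$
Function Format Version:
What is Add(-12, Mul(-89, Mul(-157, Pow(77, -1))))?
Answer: Rational(13049, 77) ≈ 169.47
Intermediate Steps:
Add(-12, Mul(-89, Mul(-157, Pow(77, -1)))) = Add(-12, Mul(-89, Mul(-157, Rational(1, 77)))) = Add(-12, Mul(-89, Rational(-157, 77))) = Add(-12, Rational(13973, 77)) = Rational(13049, 77)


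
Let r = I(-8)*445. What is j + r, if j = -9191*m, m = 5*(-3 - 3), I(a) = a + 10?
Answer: 276620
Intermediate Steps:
I(a) = 10 + a
m = -30 (m = 5*(-6) = -30)
r = 890 (r = (10 - 8)*445 = 2*445 = 890)
j = 275730 (j = -9191*(-30) = 275730)
j + r = 275730 + 890 = 276620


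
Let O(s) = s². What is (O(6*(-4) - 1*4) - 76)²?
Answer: 501264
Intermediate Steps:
(O(6*(-4) - 1*4) - 76)² = ((6*(-4) - 1*4)² - 76)² = ((-24 - 4)² - 76)² = ((-28)² - 76)² = (784 - 76)² = 708² = 501264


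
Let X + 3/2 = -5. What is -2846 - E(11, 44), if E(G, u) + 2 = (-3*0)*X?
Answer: -2844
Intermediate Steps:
X = -13/2 (X = -3/2 - 5 = -13/2 ≈ -6.5000)
E(G, u) = -2 (E(G, u) = -2 - 3*0*(-13/2) = -2 + 0*(-13/2) = -2 + 0 = -2)
-2846 - E(11, 44) = -2846 - 1*(-2) = -2846 + 2 = -2844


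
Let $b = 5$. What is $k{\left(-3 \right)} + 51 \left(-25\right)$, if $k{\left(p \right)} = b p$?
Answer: $-1290$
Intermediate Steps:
$k{\left(p \right)} = 5 p$
$k{\left(-3 \right)} + 51 \left(-25\right) = 5 \left(-3\right) + 51 \left(-25\right) = -15 - 1275 = -1290$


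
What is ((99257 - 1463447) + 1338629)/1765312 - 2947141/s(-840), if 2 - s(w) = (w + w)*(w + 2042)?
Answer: -2627120142537/1782401985472 ≈ -1.4739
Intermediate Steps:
s(w) = 2 - 2*w*(2042 + w) (s(w) = 2 - (w + w)*(w + 2042) = 2 - 2*w*(2042 + w))
((99257 - 1463447) + 1338629)/1765312 - 2947141/s(-840) = ((99257 - 1463447) + 1338629)/1765312 - 2947141/(2 - 4084*(-840) - 2*(-840)²) = (-1364190 + 1338629)*(1/1765312) - 2947141/(2 + 3430560 - 2*705600) = -25561*1/1765312 - 2947141/(2 + 3430560 - 1411200) = -25561/1765312 - 2947141/2019362 = -2627120142537/1782401985472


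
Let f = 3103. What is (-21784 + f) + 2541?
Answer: -16140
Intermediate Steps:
(-21784 + f) + 2541 = (-21784 + 3103) + 2541 = -18681 + 2541 = -16140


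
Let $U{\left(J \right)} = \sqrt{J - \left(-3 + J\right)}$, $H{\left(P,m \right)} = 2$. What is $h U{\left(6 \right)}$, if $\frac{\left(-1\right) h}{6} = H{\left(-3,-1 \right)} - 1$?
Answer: $- 6 \sqrt{3} \approx -10.392$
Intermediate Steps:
$U{\left(J \right)} = \sqrt{3}$
$h = -6$ ($h = - 6 \left(2 - 1\right) = \left(-6\right) 1 = -6$)
$h U{\left(6 \right)} = - 6 \sqrt{3}$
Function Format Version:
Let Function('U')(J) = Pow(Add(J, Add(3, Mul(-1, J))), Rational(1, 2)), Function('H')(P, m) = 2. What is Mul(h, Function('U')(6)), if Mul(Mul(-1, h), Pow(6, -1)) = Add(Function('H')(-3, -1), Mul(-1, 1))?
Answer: Mul(-6, Pow(3, Rational(1, 2))) ≈ -10.392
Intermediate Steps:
Function('U')(J) = Pow(3, Rational(1, 2))
h = -6 (h = Mul(-6, Add(2, Mul(-1, 1))) = Mul(-6, Add(2, -1)) = Mul(-6, 1) = -6)
Mul(h, Function('U')(6)) = Mul(-6, Pow(3, Rational(1, 2)))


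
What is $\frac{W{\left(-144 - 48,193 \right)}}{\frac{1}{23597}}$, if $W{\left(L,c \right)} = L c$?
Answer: $-874410432$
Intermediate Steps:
$\frac{W{\left(-144 - 48,193 \right)}}{\frac{1}{23597}} = \frac{\left(-144 - 48\right) 193}{\frac{1}{23597}} = \left(-144 - 48\right) 193 \frac{1}{\frac{1}{23597}} = \left(-192\right) 193 \cdot 23597 = \left(-37056\right) 23597 = -874410432$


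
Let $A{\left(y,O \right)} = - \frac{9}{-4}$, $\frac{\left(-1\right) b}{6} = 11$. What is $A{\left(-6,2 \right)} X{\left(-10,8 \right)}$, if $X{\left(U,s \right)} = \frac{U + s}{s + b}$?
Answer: $\frac{9}{116} \approx 0.077586$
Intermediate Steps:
$b = -66$ ($b = \left(-6\right) 11 = -66$)
$A{\left(y,O \right)} = \frac{9}{4}$ ($A{\left(y,O \right)} = \left(-9\right) \left(- \frac{1}{4}\right) = \frac{9}{4}$)
$X{\left(U,s \right)} = \frac{U + s}{-66 + s}$ ($X{\left(U,s \right)} = \frac{U + s}{s - 66} = \frac{U + s}{-66 + s}$)
$A{\left(-6,2 \right)} X{\left(-10,8 \right)} = \frac{9 \frac{-10 + 8}{-66 + 8}}{4} = \frac{9 \frac{1}{-58} \left(-2\right)}{4} = \frac{9 \left(\left(- \frac{1}{58}\right) \left(-2\right)\right)}{4} = \frac{9}{4} \cdot \frac{1}{29} = \frac{9}{116}$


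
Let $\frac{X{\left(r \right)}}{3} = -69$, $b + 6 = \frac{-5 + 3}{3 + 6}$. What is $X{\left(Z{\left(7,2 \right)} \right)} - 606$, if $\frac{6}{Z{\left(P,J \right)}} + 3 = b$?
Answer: $-813$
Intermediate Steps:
$b = - \frac{56}{9}$ ($b = -6 + \frac{-5 + 3}{3 + 6} = -6 - \frac{2}{9} = - \frac{56}{9} \approx -6.2222$)
$Z{\left(P,J \right)} = - \frac{54}{83}$ ($Z{\left(P,J \right)} = \frac{6}{-3 - \frac{56}{9}} = \frac{6}{- \frac{83}{9}} = 6 \left(- \frac{9}{83}\right) = - \frac{54}{83}$)
$X{\left(r \right)} = -207$ ($X{\left(r \right)} = 3 \left(-69\right) = -207$)
$X{\left(Z{\left(7,2 \right)} \right)} - 606 = -207 - 606 = -813$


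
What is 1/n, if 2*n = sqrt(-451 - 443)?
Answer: -I*sqrt(894)/447 ≈ -0.06689*I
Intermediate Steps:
n = I*sqrt(894)/2 (n = sqrt(-451 - 443)/2 = sqrt(-894)/2 = (I*sqrt(894))/2 = I*sqrt(894)/2 ≈ 14.95*I)
1/n = 1/(I*sqrt(894)/2) = -I*sqrt(894)/447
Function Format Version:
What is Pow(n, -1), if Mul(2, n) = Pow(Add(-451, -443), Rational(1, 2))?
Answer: Mul(Rational(-1, 447), I, Pow(894, Rational(1, 2))) ≈ Mul(-0.066890, I)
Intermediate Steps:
n = Mul(Rational(1, 2), I, Pow(894, Rational(1, 2))) (n = Mul(Rational(1, 2), Pow(Add(-451, -443), Rational(1, 2))) = Mul(Rational(1, 2), Pow(-894, Rational(1, 2))) = Mul(Rational(1, 2), Mul(I, Pow(894, Rational(1, 2)))) = Mul(Rational(1, 2), I, Pow(894, Rational(1, 2))) ≈ Mul(14.950, I))
Pow(n, -1) = Pow(Mul(Rational(1, 2), I, Pow(894, Rational(1, 2))), -1) = Mul(Rational(-1, 447), I, Pow(894, Rational(1, 2)))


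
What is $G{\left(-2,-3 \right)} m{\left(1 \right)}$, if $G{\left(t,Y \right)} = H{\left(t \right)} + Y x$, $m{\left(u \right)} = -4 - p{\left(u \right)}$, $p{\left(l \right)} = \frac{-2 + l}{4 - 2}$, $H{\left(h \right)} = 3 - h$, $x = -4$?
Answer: $- \frac{119}{2} \approx -59.5$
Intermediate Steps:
$p{\left(l \right)} = -1 + \frac{l}{2}$ ($p{\left(l \right)} = \frac{-2 + l}{2} = \left(-2 + l\right) \frac{1}{2} = -1 + \frac{l}{2}$)
$m{\left(u \right)} = -3 - \frac{u}{2}$ ($m{\left(u \right)} = -4 - \left(-1 + \frac{u}{2}\right) = -3 - \frac{u}{2}$)
$G{\left(t,Y \right)} = 3 - t - 4 Y$ ($G{\left(t,Y \right)} = \left(3 - t\right) + Y \left(-4\right) = \left(3 - t\right) - 4 Y = 3 - t - 4 Y$)
$G{\left(-2,-3 \right)} m{\left(1 \right)} = \left(3 - -2 - -12\right) \left(-3 - \frac{1}{2}\right) = \left(3 + 2 + 12\right) \left(-3 - \frac{1}{2}\right) = 17 \left(- \frac{7}{2}\right) = - \frac{119}{2}$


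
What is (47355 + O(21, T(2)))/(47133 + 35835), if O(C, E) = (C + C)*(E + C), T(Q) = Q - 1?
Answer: 16093/27656 ≈ 0.58190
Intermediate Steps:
T(Q) = -1 + Q
O(C, E) = 2*C*(C + E) (O(C, E) = (2*C)*(C + E) = 2*C*(C + E))
(47355 + O(21, T(2)))/(47133 + 35835) = (47355 + 2*21*(21 + (-1 + 2)))/(47133 + 35835) = (47355 + 2*21*(21 + 1))/82968 = (47355 + 2*21*22)*(1/82968) = (47355 + 924)*(1/82968) = 48279*(1/82968) = 16093/27656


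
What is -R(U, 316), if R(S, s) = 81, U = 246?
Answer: -81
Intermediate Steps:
-R(U, 316) = -1*81 = -81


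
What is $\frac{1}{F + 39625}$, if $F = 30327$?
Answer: $\frac{1}{69952} \approx 1.4296 \cdot 10^{-5}$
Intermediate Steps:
$\frac{1}{F + 39625} = \frac{1}{30327 + 39625} = \frac{1}{69952}$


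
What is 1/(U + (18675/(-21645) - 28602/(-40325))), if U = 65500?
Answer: 19396325/1270456310187 ≈ 1.5267e-5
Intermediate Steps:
1/(U + (18675/(-21645) - 28602/(-40325))) = 1/(65500 + (18675/(-21645) - 28602/(-40325))) = 1/(65500 + (18675*(-1/21645) - 28602*(-1/40325))) = 1/(65500 + (-415/481 + 28602/40325)) = 1/(65500 - 2977313/19396325) = 1/(1270456310187/19396325) = 19396325/1270456310187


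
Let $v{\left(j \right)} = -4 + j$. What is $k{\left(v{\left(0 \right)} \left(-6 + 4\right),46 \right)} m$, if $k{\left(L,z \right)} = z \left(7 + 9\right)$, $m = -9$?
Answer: $-6624$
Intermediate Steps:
$k{\left(L,z \right)} = 16 z$ ($k{\left(L,z \right)} = z 16 = 16 z$)
$k{\left(v{\left(0 \right)} \left(-6 + 4\right),46 \right)} m = 16 \cdot 46 \left(-9\right) = 736 \left(-9\right) = -6624$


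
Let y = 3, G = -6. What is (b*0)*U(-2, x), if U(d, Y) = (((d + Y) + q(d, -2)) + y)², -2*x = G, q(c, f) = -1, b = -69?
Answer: 0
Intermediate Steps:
x = 3 (x = -½*(-6) = 3)
U(d, Y) = (2 + Y + d)² (U(d, Y) = (((d + Y) - 1) + 3)² = (((Y + d) - 1) + 3)² = ((-1 + Y + d) + 3)² = (2 + Y + d)²)
(b*0)*U(-2, x) = (-69*0)*(2 + 3 - 2)² = 0*3² = 0*9 = 0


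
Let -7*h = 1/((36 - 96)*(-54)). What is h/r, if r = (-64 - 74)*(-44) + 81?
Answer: -1/139550040 ≈ -7.1659e-9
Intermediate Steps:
r = 6153 (r = -138*(-44) + 81 = 6072 + 81 = 6153)
h = -1/22680 (h = -(-1/(54*(36 - 96)))/7 = -1/(7*((-60*(-54)))) = -1/7/3240 = -1/7*1/3240 = -1/22680 ≈ -4.4092e-5)
h/r = -1/22680/6153 = -1/22680*1/6153 = -1/139550040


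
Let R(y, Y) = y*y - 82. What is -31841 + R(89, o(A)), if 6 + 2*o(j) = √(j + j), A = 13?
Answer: -24002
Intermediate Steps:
o(j) = -3 + √2*√j/2 (o(j) = -3 + √(j + j)/2 = -3 + √(2*j)/2 = -3 + (√2*√j)/2 = -3 + √2*√j/2)
R(y, Y) = -82 + y² (R(y, Y) = y² - 82 = -82 + y²)
-31841 + R(89, o(A)) = -31841 + (-82 + 89²) = -31841 + (-82 + 7921) = -31841 + 7839 = -24002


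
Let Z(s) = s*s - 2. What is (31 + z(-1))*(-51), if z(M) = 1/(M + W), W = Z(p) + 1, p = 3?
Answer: -11118/7 ≈ -1588.3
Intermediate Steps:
Z(s) = -2 + s**2 (Z(s) = s**2 - 2 = -2 + s**2)
W = 8 (W = (-2 + 3**2) + 1 = (-2 + 9) + 1 = 7 + 1 = 8)
z(M) = 1/(8 + M) (z(M) = 1/(M + 8) = 1/(8 + M))
(31 + z(-1))*(-51) = (31 + 1/(8 - 1))*(-51) = (31 + 1/7)*(-51) = (218/7)*(-51) = -11118/7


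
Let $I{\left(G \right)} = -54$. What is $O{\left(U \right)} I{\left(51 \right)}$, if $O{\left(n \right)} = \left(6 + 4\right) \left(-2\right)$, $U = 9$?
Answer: $1080$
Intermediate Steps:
$O{\left(n \right)} = -20$ ($O{\left(n \right)} = 10 \left(-2\right) = -20$)
$O{\left(U \right)} I{\left(51 \right)} = \left(-20\right) \left(-54\right) = 1080$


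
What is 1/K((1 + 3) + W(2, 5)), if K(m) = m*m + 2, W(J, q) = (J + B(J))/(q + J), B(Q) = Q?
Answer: 49/1122 ≈ 0.043672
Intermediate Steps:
W(J, q) = 2*J/(J + q) (W(J, q) = (J + J)/(q + J) = (2*J)/(J + q) = 2*J/(J + q))
K(m) = 2 + m² (K(m) = m² + 2 = 2 + m²)
1/K((1 + 3) + W(2, 5)) = 1/(2 + ((1 + 3) + 2*2/(2 + 5))²) = 1/(2 + (4 + 2*2/7)²) = 1/(2 + (4 + 2*2*(⅐))²) = 1/(2 + (4 + 4/7)²) = 1/(2 + (32/7)²) = 1/(2 + 1024/49) = 1/(1122/49) = 49/1122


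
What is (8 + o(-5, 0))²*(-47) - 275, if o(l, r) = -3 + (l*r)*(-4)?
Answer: -1450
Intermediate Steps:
o(l, r) = -3 - 4*l*r
(8 + o(-5, 0))²*(-47) - 275 = (8 + (-3 - 4*(-5)*0))²*(-47) - 275 = (8 + (-3 + 0))²*(-47) - 275 = (8 - 3)²*(-47) - 275 = 5²*(-47) - 275 = 25*(-47) - 275 = -1175 - 275 = -1450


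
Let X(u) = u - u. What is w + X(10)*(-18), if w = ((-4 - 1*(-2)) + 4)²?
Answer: 4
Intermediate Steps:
X(u) = 0
w = 4 (w = ((-4 + 2) + 4)² = (-2 + 4)² = 2² = 4)
w + X(10)*(-18) = 4 + 0*(-18) = 4 + 0 = 4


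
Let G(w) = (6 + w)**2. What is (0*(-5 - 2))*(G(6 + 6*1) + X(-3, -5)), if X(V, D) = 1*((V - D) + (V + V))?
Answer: 0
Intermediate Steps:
X(V, D) = -D + 3*V (X(V, D) = 1*((V - D) + 2*V) = 1*(-D + 3*V) = -D + 3*V)
(0*(-5 - 2))*(G(6 + 6*1) + X(-3, -5)) = (0*(-5 - 2))*((6 + (6 + 6*1))**2 + (-1*(-5) + 3*(-3))) = (0*(-7))*((6 + (6 + 6))**2 + (5 - 9)) = 0*((6 + 12)**2 - 4) = 0*(18**2 - 4) = 0*(324 - 4) = 0*320 = 0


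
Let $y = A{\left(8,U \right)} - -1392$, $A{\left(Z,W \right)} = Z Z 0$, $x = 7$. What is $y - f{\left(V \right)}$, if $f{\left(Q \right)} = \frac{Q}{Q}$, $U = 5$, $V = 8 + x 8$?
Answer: $1391$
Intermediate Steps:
$V = 64$ ($V = 8 + 7 \cdot 8 = 8 + 56 = 64$)
$f{\left(Q \right)} = 1$
$A{\left(Z,W \right)} = 0$ ($A{\left(Z,W \right)} = Z^{2} \cdot 0 = 0$)
$y = 1392$ ($y = 0 - -1392 = 0 + 1392 = 1392$)
$y - f{\left(V \right)} = 1392 - 1 = 1391$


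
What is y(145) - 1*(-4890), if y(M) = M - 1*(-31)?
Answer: 5066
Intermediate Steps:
y(M) = 31 + M (y(M) = M + 31 = 31 + M)
y(145) - 1*(-4890) = (31 + 145) - 1*(-4890) = 176 + 4890 = 5066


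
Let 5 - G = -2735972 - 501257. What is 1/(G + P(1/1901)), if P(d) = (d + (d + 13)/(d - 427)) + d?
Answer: 771545563/2497673506413811 ≈ 3.0891e-7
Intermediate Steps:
G = 3237234 (G = 5 - (-2735972 - 501257) = 5 - 1*(-3237229) = 5 + 3237229 = 3237234)
P(d) = 2*d + (13 + d)/(-427 + d) (P(d) = (d + (13 + d)/(-427 + d)) + d = 2*d + (13 + d)/(-427 + d))
1/(G + P(1/1901)) = 1/(3237234 + (13 - 853/1901 + 2*(1/1901)²)/(-427 + 1/1901)) = 1/(3237234 + (13 - 853*1/1901 + 2*(1/1901)²)/(-427 + 1/1901)) = 1/(3237234 + (13 - 853/1901 + 2*(1/3613801))/(-811726/1901)) = 1/(3237234 - 1901*(13 - 853/1901 + 2/3613801)/811726) = 1/(3237234 - 1901/811726*45357862/3613801) = 1/(3237234 - 22678931/771545563) = 1/(2497673506413811/771545563) = 771545563/2497673506413811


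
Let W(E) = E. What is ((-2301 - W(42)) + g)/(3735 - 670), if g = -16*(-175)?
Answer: 457/3065 ≈ 0.14910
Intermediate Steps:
g = 2800
((-2301 - W(42)) + g)/(3735 - 670) = ((-2301 - 1*42) + 2800)/(3735 - 670) = ((-2301 - 42) + 2800)/3065 = (-2343 + 2800)*(1/3065) = 457*(1/3065) = 457/3065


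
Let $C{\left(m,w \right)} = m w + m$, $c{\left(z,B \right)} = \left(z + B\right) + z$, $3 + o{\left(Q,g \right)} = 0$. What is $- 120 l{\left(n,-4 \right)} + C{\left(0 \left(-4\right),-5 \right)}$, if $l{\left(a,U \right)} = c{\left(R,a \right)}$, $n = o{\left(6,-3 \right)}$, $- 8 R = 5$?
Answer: $510$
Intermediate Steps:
$R = - \frac{5}{8}$ ($R = \left(- \frac{1}{8}\right) 5 = - \frac{5}{8} \approx -0.625$)
$o{\left(Q,g \right)} = -3$ ($o{\left(Q,g \right)} = -3 + 0 = -3$)
$n = -3$
$c{\left(z,B \right)} = B + 2 z$ ($c{\left(z,B \right)} = \left(B + z\right) + z = B + 2 z$)
$l{\left(a,U \right)} = - \frac{5}{4} + a$ ($l{\left(a,U \right)} = a + 2 \left(- \frac{5}{8}\right) = a - \frac{5}{4} = - \frac{5}{4} + a$)
$C{\left(m,w \right)} = m + m w$
$- 120 l{\left(n,-4 \right)} + C{\left(0 \left(-4\right),-5 \right)} = - 120 \left(- \frac{5}{4} - 3\right) + 0 \left(-4\right) \left(1 - 5\right) = \left(-120\right) \left(- \frac{17}{4}\right) + 0 \left(-4\right) = 510 + 0 = 510$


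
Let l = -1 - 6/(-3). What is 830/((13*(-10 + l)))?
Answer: -830/117 ≈ -7.0940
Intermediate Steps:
l = 1 (l = -1 - 6*(-⅓) = -1 + 2 = 1)
830/((13*(-10 + l))) = 830/((13*(-10 + 1))) = 830/((13*(-9))) = 830/(-117) = 830*(-1/117) = -830/117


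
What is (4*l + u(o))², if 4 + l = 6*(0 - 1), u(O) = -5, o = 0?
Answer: 2025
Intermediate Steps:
l = -10 (l = -4 + 6*(0 - 1) = -4 + 6*(-1) = -4 - 6 = -10)
(4*l + u(o))² = (4*(-10) - 5)² = (-40 - 5)² = (-45)² = 2025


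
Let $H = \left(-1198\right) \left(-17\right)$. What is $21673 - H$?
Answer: $1307$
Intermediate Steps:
$H = 20366$
$21673 - H = 21673 - 20366 = 1307$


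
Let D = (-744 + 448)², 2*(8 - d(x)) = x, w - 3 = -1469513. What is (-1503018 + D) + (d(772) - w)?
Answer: 53730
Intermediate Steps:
w = -1469510 (w = 3 - 1469513 = -1469510)
d(x) = 8 - x/2
D = 87616 (D = (-296)² = 87616)
(-1503018 + D) + (d(772) - w) = (-1503018 + 87616) + ((8 - ½*772) - 1*(-1469510)) = -1415402 + ((8 - 386) + 1469510) = -1415402 + (-378 + 1469510) = -1415402 + 1469132 = 53730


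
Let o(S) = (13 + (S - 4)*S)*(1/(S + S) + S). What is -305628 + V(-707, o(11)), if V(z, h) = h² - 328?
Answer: 82553549/121 ≈ 6.8226e+5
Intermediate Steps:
o(S) = (13 + S*(-4 + S))*(S + 1/(2*S)) (o(S) = (13 + (-4 + S)*S)*(1/(2*S) + S) = (13 + S*(-4 + S))*(1/(2*S) + S) = (13 + S*(-4 + S))*(S + 1/(2*S)))
V(z, h) = -328 + h²
-305628 + V(-707, o(11)) = -305628 + (-328 + (-2 + 11³ - 4*11² + (13/2)/11 + (27/2)*11)²) = -305628 + (-328 + (-2 + 1331 - 4*121 + (13/2)*(1/11) + 297/2)²) = -305628 + (-328 + (-2 + 1331 - 484 + 13/22 + 297/2)²) = -305628 + (-328 + (10935/11)²) = -305628 + (-328 + 119574225/121) = -305628 + 119534537/121 = 82553549/121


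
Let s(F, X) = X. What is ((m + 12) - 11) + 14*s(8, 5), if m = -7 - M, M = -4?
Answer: 68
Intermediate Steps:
m = -3 (m = -7 - 1*(-4) = -7 + 4 = -3)
((m + 12) - 11) + 14*s(8, 5) = ((-3 + 12) - 11) + 14*5 = (9 - 11) + 70 = -2 + 70 = 68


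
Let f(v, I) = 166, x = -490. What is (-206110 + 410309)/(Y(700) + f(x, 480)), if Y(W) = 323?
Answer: 204199/489 ≈ 417.58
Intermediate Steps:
(-206110 + 410309)/(Y(700) + f(x, 480)) = (-206110 + 410309)/(323 + 166) = 204199/489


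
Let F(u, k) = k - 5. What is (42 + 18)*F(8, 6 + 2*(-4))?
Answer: -420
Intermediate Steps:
F(u, k) = -5 + k
(42 + 18)*F(8, 6 + 2*(-4)) = (42 + 18)*(-5 + (6 + 2*(-4))) = 60*(-5 + (6 - 8)) = 60*(-5 - 2) = 60*(-7) = -420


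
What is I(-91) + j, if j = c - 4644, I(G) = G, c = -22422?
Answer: -27157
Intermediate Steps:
j = -27066 (j = -22422 - 4644 = -27066)
I(-91) + j = -91 - 27066 = -27157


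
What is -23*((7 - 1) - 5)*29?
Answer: -667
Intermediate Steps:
-23*((7 - 1) - 5)*29 = -23*(6 - 5)*29 = -23*1*29 = -23*29 = -667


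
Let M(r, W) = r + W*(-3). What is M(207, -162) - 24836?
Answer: -24143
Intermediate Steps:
M(r, W) = r - 3*W
M(207, -162) - 24836 = (207 - 3*(-162)) - 24836 = (207 + 486) - 24836 = 693 - 24836 = -24143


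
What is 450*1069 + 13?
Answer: 481063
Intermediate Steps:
450*1069 + 13 = 481050 + 13 = 481063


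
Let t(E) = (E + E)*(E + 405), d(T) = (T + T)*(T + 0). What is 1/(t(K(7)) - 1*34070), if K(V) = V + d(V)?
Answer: 1/73030 ≈ 1.3693e-5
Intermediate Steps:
d(T) = 2*T² (d(T) = (2*T)*T = 2*T²)
K(V) = V + 2*V²
t(E) = 2*E*(405 + E) (t(E) = (2*E)*(405 + E) = 2*E*(405 + E))
1/(t(K(7)) - 1*34070) = 1/(2*(7*(1 + 2*7))*(405 + 7*(1 + 2*7)) - 1*34070) = 1/(2*(7*(1 + 14))*(405 + 7*(1 + 14)) - 34070) = 1/(2*(7*15)*(405 + 7*15) - 34070) = 1/(2*105*(405 + 105) - 34070) = 1/(2*105*510 - 34070) = 1/(107100 - 34070) = 1/73030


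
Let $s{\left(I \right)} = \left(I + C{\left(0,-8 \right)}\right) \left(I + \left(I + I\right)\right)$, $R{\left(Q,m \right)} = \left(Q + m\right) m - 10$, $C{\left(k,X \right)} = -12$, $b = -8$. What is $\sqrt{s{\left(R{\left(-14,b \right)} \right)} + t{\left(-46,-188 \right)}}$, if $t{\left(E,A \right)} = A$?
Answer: $2 \sqrt{19126} \approx 276.59$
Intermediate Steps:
$R{\left(Q,m \right)} = -10 + m \left(Q + m\right)$ ($R{\left(Q,m \right)} = m \left(Q + m\right) - 10 = -10 + m \left(Q + m\right)$)
$s{\left(I \right)} = 3 I \left(-12 + I\right)$ ($s{\left(I \right)} = \left(I - 12\right) \left(I + \left(I + I\right)\right) = \left(-12 + I\right) \left(I + 2 I\right) = \left(-12 + I\right) 3 I = 3 I \left(-12 + I\right)$)
$\sqrt{s{\left(R{\left(-14,b \right)} \right)} + t{\left(-46,-188 \right)}} = \sqrt{3 \left(-10 + \left(-8\right)^{2} - -112\right) \left(-12 - \left(-102 - 64\right)\right) - 188} = \sqrt{3 \left(-10 + 64 + 112\right) \left(-12 + \left(-10 + 64 + 112\right)\right) - 188} = \sqrt{3 \cdot 166 \left(-12 + 166\right) - 188} = \sqrt{3 \cdot 166 \cdot 154 - 188} = \sqrt{76692 - 188} = \sqrt{76504} = 2 \sqrt{19126}$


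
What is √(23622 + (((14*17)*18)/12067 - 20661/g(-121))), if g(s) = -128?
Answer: 3*√98509192919786/193072 ≈ 154.22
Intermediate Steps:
√(23622 + (((14*17)*18)/12067 - 20661/g(-121))) = √(23622 + (((14*17)*18)/12067 - 20661/(-128))) = √(23622 + ((238*18)*(1/12067) - 20661*(-1/128))) = √(23622 + (4284*(1/12067) + 20661/128)) = √(23622 + (4284/12067 + 20661/128)) = √(23622 + 249864639/1544576) = √(36735838911/1544576) = 3*√98509192919786/193072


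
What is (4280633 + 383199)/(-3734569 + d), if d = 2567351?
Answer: -2331916/583609 ≈ -3.9957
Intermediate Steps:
(4280633 + 383199)/(-3734569 + d) = (4280633 + 383199)/(-3734569 + 2567351) = 4663832/(-1167218) = 4663832*(-1/1167218) = -2331916/583609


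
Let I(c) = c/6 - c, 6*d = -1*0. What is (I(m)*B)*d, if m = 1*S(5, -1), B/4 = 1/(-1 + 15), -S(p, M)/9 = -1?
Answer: 0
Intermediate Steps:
S(p, M) = 9 (S(p, M) = -9*(-1) = 9)
B = 2/7 (B = 4/(-1 + 15) = 4/14 = 4*(1/14) = 2/7 ≈ 0.28571)
d = 0 (d = (-1*0)/6 = (1/6)*0 = 0)
m = 9 (m = 1*9 = 9)
I(c) = -5*c/6 (I(c) = c*(1/6) - c = c/6 - c = -5*c/6)
(I(m)*B)*d = (-5/6*9*(2/7))*0 = -15/2*2/7*0 = -15/7*0 = 0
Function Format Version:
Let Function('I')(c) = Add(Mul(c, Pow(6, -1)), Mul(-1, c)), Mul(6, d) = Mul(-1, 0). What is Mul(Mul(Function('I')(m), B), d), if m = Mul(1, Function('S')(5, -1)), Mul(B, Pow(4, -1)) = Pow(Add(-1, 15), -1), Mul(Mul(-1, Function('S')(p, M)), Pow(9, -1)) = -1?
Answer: 0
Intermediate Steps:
Function('S')(p, M) = 9 (Function('S')(p, M) = Mul(-9, -1) = 9)
B = Rational(2, 7) (B = Mul(4, Pow(Add(-1, 15), -1)) = Mul(4, Pow(14, -1)) = Mul(4, Rational(1, 14)) = Rational(2, 7) ≈ 0.28571)
d = 0 (d = Mul(Rational(1, 6), Mul(-1, 0)) = Mul(Rational(1, 6), 0) = 0)
m = 9 (m = Mul(1, 9) = 9)
Function('I')(c) = Mul(Rational(-5, 6), c) (Function('I')(c) = Add(Mul(c, Rational(1, 6)), Mul(-1, c)) = Add(Mul(Rational(1, 6), c), Mul(-1, c)) = Mul(Rational(-5, 6), c))
Mul(Mul(Function('I')(m), B), d) = Mul(Mul(Mul(Rational(-5, 6), 9), Rational(2, 7)), 0) = Mul(Mul(Rational(-15, 2), Rational(2, 7)), 0) = Mul(Rational(-15, 7), 0) = 0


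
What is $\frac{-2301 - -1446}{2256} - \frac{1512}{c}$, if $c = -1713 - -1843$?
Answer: $- \frac{587037}{48880} \approx -12.01$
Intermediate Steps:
$c = 130$ ($c = -1713 + 1843 = 130$)
$\frac{-2301 - -1446}{2256} - \frac{1512}{c} = \frac{-2301 - -1446}{2256} - \frac{1512}{130} = \left(-2301 + 1446\right) \frac{1}{2256} - \frac{756}{65} = \left(-855\right) \frac{1}{2256} - \frac{756}{65} = - \frac{285}{752} - \frac{756}{65} = - \frac{587037}{48880}$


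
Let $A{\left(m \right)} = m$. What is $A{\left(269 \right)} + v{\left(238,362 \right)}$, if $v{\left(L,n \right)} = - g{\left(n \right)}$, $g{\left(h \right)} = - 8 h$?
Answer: $3165$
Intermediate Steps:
$v{\left(L,n \right)} = 8 n$ ($v{\left(L,n \right)} = - \left(-8\right) n = 8 n$)
$A{\left(269 \right)} + v{\left(238,362 \right)} = 269 + 8 \cdot 362 = 269 + 2896 = 3165$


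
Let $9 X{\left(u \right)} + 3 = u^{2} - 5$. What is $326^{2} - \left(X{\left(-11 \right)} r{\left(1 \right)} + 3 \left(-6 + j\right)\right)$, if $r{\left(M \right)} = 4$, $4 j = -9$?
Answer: $\frac{3825019}{36} \approx 1.0625 \cdot 10^{5}$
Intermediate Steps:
$j = - \frac{9}{4}$ ($j = \frac{1}{4} \left(-9\right) = - \frac{9}{4} \approx -2.25$)
$X{\left(u \right)} = - \frac{8}{9} + \frac{u^{2}}{9}$ ($X{\left(u \right)} = - \frac{1}{3} + \frac{u^{2} - 5}{9} = - \frac{1}{3} + \frac{-5 + u^{2}}{9} = - \frac{1}{3} + \left(- \frac{5}{9} + \frac{u^{2}}{9}\right) = - \frac{8}{9} + \frac{u^{2}}{9}$)
$326^{2} - \left(X{\left(-11 \right)} r{\left(1 \right)} + 3 \left(-6 + j\right)\right) = 326^{2} - \left(\left(- \frac{8}{9} + \frac{\left(-11\right)^{2}}{9}\right) 4 + 3 \left(-6 - \frac{9}{4}\right)\right) = 106276 - \left(\left(- \frac{8}{9} + \frac{1}{9} \cdot 121\right) 4 + 3 \left(- \frac{33}{4}\right)\right) = 106276 - \left(\left(- \frac{8}{9} + \frac{121}{9}\right) 4 - \frac{99}{4}\right) = 106276 - \left(\frac{113}{9} \cdot 4 - \frac{99}{4}\right) = 106276 - \left(\frac{452}{9} - \frac{99}{4}\right) = 106276 - \frac{917}{36} = \frac{3825019}{36}$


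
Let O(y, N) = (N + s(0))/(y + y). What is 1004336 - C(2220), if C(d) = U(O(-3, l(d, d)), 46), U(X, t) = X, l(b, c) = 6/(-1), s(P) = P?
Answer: 1004335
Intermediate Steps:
l(b, c) = -6 (l(b, c) = 6*(-1) = -6)
O(y, N) = N/(2*y) (O(y, N) = (N + 0)/(y + y) = N/((2*y)) = N*(1/(2*y)) = N/(2*y))
C(d) = 1 (C(d) = (½)*(-6)/(-3) = (½)*(-6)*(-⅓) = 1)
1004336 - C(2220) = 1004336 - 1*1 = 1004336 - 1 = 1004335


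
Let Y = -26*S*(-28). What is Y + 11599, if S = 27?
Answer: 31255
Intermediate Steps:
Y = 19656 (Y = -26*27*(-28) = -702*(-28) = 19656)
Y + 11599 = 19656 + 11599 = 31255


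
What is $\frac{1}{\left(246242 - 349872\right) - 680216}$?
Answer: $- \frac{1}{783846} \approx -1.2758 \cdot 10^{-6}$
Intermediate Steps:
$\frac{1}{\left(246242 - 349872\right) - 680216} = \frac{1}{-103630 - 680216} = \frac{1}{-783846} = - \frac{1}{783846}$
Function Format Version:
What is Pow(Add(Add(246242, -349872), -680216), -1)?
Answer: Rational(-1, 783846) ≈ -1.2758e-6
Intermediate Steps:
Pow(Add(Add(246242, -349872), -680216), -1) = Pow(Add(-103630, -680216), -1) = Pow(-783846, -1) = Rational(-1, 783846)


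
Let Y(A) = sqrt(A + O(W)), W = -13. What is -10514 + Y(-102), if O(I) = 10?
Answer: -10514 + 2*I*sqrt(23) ≈ -10514.0 + 9.5917*I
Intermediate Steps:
Y(A) = sqrt(10 + A) (Y(A) = sqrt(A + 10) = sqrt(10 + A))
-10514 + Y(-102) = -10514 + sqrt(10 - 102) = -10514 + sqrt(-92) = -10514 + 2*I*sqrt(23)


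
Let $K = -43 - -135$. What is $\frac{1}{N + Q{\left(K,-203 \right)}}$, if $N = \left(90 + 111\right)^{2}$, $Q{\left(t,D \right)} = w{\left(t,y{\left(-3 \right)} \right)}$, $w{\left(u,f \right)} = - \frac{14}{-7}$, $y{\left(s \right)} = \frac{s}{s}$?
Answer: $\frac{1}{40403} \approx 2.4751 \cdot 10^{-5}$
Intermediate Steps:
$y{\left(s \right)} = 1$
$w{\left(u,f \right)} = 2$ ($w{\left(u,f \right)} = \left(-14\right) \left(- \frac{1}{7}\right) = 2$)
$K = 92$ ($K = -43 + 135 = 92$)
$Q{\left(t,D \right)} = 2$
$N = 40401$ ($N = 201^{2} = 40401$)
$\frac{1}{N + Q{\left(K,-203 \right)}} = \frac{1}{40401 + 2} = \frac{1}{40403}$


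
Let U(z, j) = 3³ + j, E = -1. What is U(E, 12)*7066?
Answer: 275574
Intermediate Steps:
U(z, j) = 27 + j
U(E, 12)*7066 = (27 + 12)*7066 = 39*7066 = 275574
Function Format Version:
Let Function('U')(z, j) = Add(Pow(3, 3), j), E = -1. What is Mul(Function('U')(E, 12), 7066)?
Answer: 275574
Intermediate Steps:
Function('U')(z, j) = Add(27, j)
Mul(Function('U')(E, 12), 7066) = Mul(Add(27, 12), 7066) = Mul(39, 7066) = 275574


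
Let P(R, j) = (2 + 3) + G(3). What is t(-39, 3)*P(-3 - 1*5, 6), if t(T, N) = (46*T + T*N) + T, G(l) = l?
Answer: -15600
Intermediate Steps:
t(T, N) = 47*T + N*T (t(T, N) = (46*T + N*T) + T = 47*T + N*T)
P(R, j) = 8 (P(R, j) = (2 + 3) + 3 = 5 + 3 = 8)
t(-39, 3)*P(-3 - 1*5, 6) = -39*(47 + 3)*8 = -39*50*8 = -1950*8 = -15600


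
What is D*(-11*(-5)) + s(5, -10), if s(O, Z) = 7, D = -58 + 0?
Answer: -3183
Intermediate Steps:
D = -58
D*(-11*(-5)) + s(5, -10) = -(-638)*(-5) + 7 = -58*55 + 7 = -3190 + 7 = -3183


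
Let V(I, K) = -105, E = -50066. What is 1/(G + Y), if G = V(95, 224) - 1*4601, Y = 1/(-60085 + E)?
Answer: -110151/518370607 ≈ -0.00021249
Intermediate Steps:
Y = -1/110151 (Y = 1/(-60085 - 50066) = 1/(-110151) = -1/110151 ≈ -9.0784e-6)
G = -4706 (G = -105 - 1*4601 = -105 - 4601 = -4706)
1/(G + Y) = 1/(-4706 - 1/110151) = 1/(-518370607/110151) = -110151/518370607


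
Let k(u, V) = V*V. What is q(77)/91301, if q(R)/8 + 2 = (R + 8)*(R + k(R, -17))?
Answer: 35552/13043 ≈ 2.7258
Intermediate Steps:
k(u, V) = V²
q(R) = -16 + 8*(8 + R)*(289 + R) (q(R) = -16 + 8*((R + 8)*(R + (-17)²)) = -16 + 8*((8 + R)*(R + 289)) = -16 + 8*((8 + R)*(289 + R)) = -16 + 8*(8 + R)*(289 + R))
q(77)/91301 = (18480 + 8*77² + 2376*77)/91301 = (18480 + 8*5929 + 182952)*(1/91301) = (18480 + 47432 + 182952)*(1/91301) = 248864*(1/91301) = 35552/13043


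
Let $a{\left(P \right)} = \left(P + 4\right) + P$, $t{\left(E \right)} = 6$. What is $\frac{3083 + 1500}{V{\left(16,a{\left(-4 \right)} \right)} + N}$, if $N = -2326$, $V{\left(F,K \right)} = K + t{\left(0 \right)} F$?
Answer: $- \frac{4583}{2234} \approx -2.0515$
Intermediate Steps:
$a{\left(P \right)} = 4 + 2 P$ ($a{\left(P \right)} = \left(4 + P\right) + P = 4 + 2 P$)
$V{\left(F,K \right)} = K + 6 F$
$\frac{3083 + 1500}{V{\left(16,a{\left(-4 \right)} \right)} + N} = \frac{3083 + 1500}{\left(\left(4 + 2 \left(-4\right)\right) + 6 \cdot 16\right) - 2326} = \frac{4583}{\left(\left(4 - 8\right) + 96\right) - 2326} = \frac{4583}{\left(-4 + 96\right) - 2326} = \frac{4583}{92 - 2326} = \frac{4583}{-2234} = 4583 \left(- \frac{1}{2234}\right) = - \frac{4583}{2234}$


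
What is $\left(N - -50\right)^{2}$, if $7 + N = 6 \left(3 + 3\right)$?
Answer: $6241$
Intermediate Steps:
$N = 29$ ($N = -7 + 6 \left(3 + 3\right) = -7 + 6 \cdot 6 = -7 + 36 = 29$)
$\left(N - -50\right)^{2} = \left(29 - -50\right)^{2} = \left(29 + 50\right)^{2} = 79^{2} = 6241$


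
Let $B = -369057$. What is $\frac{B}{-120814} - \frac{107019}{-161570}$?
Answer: $\frac{18139483239}{4879979495} \approx 3.7171$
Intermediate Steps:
$\frac{B}{-120814} - \frac{107019}{-161570} = - \frac{369057}{-120814} - \frac{107019}{-161570} = \left(-369057\right) \left(- \frac{1}{120814}\right) - - \frac{107019}{161570} = \frac{369057}{120814} + \frac{107019}{161570} = \frac{18139483239}{4879979495}$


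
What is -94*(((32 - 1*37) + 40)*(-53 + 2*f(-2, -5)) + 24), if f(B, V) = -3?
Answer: 191854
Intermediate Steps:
-94*(((32 - 1*37) + 40)*(-53 + 2*f(-2, -5)) + 24) = -94*(((32 - 1*37) + 40)*(-53 + 2*(-3)) + 24) = -94*(((32 - 37) + 40)*(-53 - 6) + 24) = -94*((-5 + 40)*(-59) + 24) = -94*(35*(-59) + 24) = -94*(-2065 + 24) = -94*(-2041) = 191854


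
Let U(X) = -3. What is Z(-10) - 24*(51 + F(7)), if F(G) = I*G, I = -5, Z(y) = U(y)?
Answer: -387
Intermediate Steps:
Z(y) = -3
F(G) = -5*G
Z(-10) - 24*(51 + F(7)) = -3 - 24*(51 - 5*7) = -3 - 24*(51 - 35) = -3 - 24*16 = -3 - 384 = -387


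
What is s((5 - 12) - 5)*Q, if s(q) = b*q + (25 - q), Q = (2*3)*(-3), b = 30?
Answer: 5814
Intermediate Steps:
Q = -18 (Q = 6*(-3) = -18)
s(q) = 25 + 29*q (s(q) = 30*q + (25 - q) = 25 + 29*q)
s((5 - 12) - 5)*Q = (25 + 29*((5 - 12) - 5))*(-18) = (25 + 29*(-7 - 5))*(-18) = (25 + 29*(-12))*(-18) = (25 - 348)*(-18) = -323*(-18) = 5814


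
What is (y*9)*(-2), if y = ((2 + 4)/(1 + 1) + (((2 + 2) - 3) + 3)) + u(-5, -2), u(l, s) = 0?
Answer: -126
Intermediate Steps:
y = 7 (y = ((2 + 4)/(1 + 1) + (((2 + 2) - 3) + 3)) + 0 = (6/2 + ((4 - 3) + 3)) + 0 = (6*(½) + (1 + 3)) + 0 = (3 + 4) + 0 = 7 + 0 = 7)
(y*9)*(-2) = (7*9)*(-2) = 63*(-2) = -126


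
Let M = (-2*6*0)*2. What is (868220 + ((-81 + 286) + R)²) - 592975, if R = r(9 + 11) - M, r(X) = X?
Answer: 325870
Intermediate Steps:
M = 0 (M = -12*0*2 = 0*2 = 0)
R = 20 (R = (9 + 11) - 1*0 = 20 + 0 = 20)
(868220 + ((-81 + 286) + R)²) - 592975 = (868220 + ((-81 + 286) + 20)²) - 592975 = (868220 + (205 + 20)²) - 592975 = (868220 + 225²) - 592975 = (868220 + 50625) - 592975 = 918845 - 592975 = 325870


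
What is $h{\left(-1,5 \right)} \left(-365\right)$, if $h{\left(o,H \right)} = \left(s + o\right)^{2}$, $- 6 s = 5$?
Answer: $- \frac{44165}{36} \approx -1226.8$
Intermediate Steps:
$s = - \frac{5}{6}$ ($s = \left(- \frac{1}{6}\right) 5 = - \frac{5}{6} \approx -0.83333$)
$h{\left(o,H \right)} = \left(- \frac{5}{6} + o\right)^{2}$
$h{\left(-1,5 \right)} \left(-365\right) = \frac{\left(-5 + 6 \left(-1\right)\right)^{2}}{36} \left(-365\right) = \frac{\left(-5 - 6\right)^{2}}{36} \left(-365\right) = \frac{\left(-11\right)^{2}}{36} \left(-365\right) = \frac{1}{36} \cdot 121 \left(-365\right) = \frac{121}{36} \left(-365\right) = - \frac{44165}{36}$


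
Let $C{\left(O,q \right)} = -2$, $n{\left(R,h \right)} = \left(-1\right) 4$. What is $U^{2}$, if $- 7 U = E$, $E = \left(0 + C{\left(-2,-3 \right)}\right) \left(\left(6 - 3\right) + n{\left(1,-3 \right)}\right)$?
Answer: $\frac{4}{49} \approx 0.081633$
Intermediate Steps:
$n{\left(R,h \right)} = -4$
$E = 2$ ($E = \left(0 - 2\right) \left(\left(6 - 3\right) - 4\right) = - 2 \left(3 - 4\right) = \left(-2\right) \left(-1\right) = 2$)
$U = - \frac{2}{7}$ ($U = \left(- \frac{1}{7}\right) 2 = - \frac{2}{7} \approx -0.28571$)
$U^{2} = \left(- \frac{2}{7}\right)^{2} = \frac{4}{49}$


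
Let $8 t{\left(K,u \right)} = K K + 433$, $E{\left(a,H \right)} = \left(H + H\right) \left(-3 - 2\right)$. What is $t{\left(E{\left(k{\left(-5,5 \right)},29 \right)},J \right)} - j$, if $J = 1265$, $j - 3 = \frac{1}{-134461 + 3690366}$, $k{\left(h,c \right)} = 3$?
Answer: $\frac{300505975637}{28447240} \approx 10564.0$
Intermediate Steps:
$E{\left(a,H \right)} = - 10 H$ ($E{\left(a,H \right)} = 2 H \left(-5\right) = - 10 H$)
$j = \frac{10667716}{3555905}$ ($j = 3 + \frac{1}{-134461 + 3690366} = 3 + \frac{1}{3555905} = \frac{10667716}{3555905} \approx 3.0$)
$t{\left(K,u \right)} = \frac{433}{8} + \frac{K^{2}}{8}$ ($t{\left(K,u \right)} = \frac{K K + 433}{8} = \frac{K^{2} + 433}{8} = \frac{433 + K^{2}}{8} = \frac{433}{8} + \frac{K^{2}}{8}$)
$t{\left(E{\left(k{\left(-5,5 \right)},29 \right)},J \right)} - j = \left(\frac{433}{8} + \frac{\left(\left(-10\right) 29\right)^{2}}{8}\right) - \frac{10667716}{3555905} = \left(\frac{433}{8} + \frac{\left(-290\right)^{2}}{8}\right) - \frac{10667716}{3555905} = \left(\frac{433}{8} + \frac{1}{8} \cdot 84100\right) - \frac{10667716}{3555905} = \left(\frac{433}{8} + \frac{21025}{2}\right) - \frac{10667716}{3555905} = \frac{84533}{8} - \frac{10667716}{3555905} = \frac{300505975637}{28447240}$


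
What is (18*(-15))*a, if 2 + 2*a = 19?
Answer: -2295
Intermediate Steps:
a = 17/2 (a = -1 + (½)*19 = -1 + 19/2 = 17/2 ≈ 8.5000)
(18*(-15))*a = (18*(-15))*(17/2) = -270*17/2 = -2295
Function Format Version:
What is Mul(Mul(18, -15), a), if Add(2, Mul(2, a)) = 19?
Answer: -2295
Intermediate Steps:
a = Rational(17, 2) (a = Add(-1, Mul(Rational(1, 2), 19)) = Add(-1, Rational(19, 2)) = Rational(17, 2) ≈ 8.5000)
Mul(Mul(18, -15), a) = Mul(Mul(18, -15), Rational(17, 2)) = Mul(-270, Rational(17, 2)) = -2295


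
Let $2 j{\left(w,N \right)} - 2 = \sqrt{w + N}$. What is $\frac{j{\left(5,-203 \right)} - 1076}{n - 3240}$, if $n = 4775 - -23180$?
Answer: $- \frac{215}{4943} + \frac{3 i \sqrt{22}}{49430} \approx -0.043496 + 0.00028467 i$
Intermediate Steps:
$n = 27955$ ($n = 4775 + 23180 = 27955$)
$j{\left(w,N \right)} = 1 + \frac{\sqrt{N + w}}{2}$ ($j{\left(w,N \right)} = 1 + \frac{\sqrt{w + N}}{2} = 1 + \frac{\sqrt{N + w}}{2}$)
$\frac{j{\left(5,-203 \right)} - 1076}{n - 3240} = \frac{\left(1 + \frac{\sqrt{-203 + 5}}{2}\right) - 1076}{27955 - 3240} = \frac{\left(1 + \frac{\sqrt{-198}}{2}\right) - 1076}{24715} = \left(\left(1 + \frac{3 i \sqrt{22}}{2}\right) - 1076\right) \frac{1}{24715} = \left(-1075 + \frac{3 i \sqrt{22}}{2}\right) \frac{1}{24715} = - \frac{215}{4943} + \frac{3 i \sqrt{22}}{49430}$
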